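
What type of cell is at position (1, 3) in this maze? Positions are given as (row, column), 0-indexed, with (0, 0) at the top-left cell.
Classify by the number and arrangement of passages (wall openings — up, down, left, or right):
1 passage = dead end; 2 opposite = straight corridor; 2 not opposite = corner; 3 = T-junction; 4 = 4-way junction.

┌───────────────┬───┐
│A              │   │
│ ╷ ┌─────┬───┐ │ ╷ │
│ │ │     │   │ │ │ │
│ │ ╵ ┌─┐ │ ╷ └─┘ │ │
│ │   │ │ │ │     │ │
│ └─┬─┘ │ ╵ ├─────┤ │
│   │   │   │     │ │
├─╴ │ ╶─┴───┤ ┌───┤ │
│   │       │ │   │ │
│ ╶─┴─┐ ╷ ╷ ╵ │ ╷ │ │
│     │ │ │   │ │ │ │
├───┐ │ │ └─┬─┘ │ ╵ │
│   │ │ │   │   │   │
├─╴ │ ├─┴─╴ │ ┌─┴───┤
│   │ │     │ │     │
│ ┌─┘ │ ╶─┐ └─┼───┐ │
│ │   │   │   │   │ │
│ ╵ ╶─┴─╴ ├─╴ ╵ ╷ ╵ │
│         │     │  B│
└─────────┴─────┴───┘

Checking cell at (1, 3):
Number of passages: 2
Cell type: straight corridor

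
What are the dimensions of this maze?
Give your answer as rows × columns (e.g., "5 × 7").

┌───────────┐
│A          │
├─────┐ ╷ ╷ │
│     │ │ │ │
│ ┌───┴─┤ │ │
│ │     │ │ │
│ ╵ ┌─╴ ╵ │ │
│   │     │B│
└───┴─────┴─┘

Counting the maze dimensions:
Rows (vertical): 4
Columns (horizontal): 6
Dimensions: 4 × 6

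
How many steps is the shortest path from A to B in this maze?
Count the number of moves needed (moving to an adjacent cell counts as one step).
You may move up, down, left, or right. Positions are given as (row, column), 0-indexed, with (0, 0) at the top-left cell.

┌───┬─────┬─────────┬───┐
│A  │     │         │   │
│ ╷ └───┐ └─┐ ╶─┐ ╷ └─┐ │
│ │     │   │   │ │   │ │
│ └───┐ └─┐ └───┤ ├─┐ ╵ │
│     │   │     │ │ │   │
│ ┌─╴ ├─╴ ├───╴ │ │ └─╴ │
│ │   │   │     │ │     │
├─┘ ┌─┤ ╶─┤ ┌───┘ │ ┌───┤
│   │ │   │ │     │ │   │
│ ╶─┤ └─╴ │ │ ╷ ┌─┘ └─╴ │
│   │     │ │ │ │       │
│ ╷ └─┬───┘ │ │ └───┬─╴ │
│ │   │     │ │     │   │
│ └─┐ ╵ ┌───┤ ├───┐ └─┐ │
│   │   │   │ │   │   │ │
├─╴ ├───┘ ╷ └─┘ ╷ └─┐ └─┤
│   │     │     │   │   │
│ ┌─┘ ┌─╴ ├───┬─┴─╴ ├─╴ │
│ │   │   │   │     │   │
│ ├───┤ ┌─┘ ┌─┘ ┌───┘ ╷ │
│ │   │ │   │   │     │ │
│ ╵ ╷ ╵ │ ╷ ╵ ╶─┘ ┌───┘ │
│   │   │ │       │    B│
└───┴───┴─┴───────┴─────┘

Using BFS to find shortest path:
Start: (0, 0), End: (11, 11)
Path found:
(0,0) → (1,0) → (2,0) → (2,1) → (2,2) → (3,2) → (3,1) → (4,1) → (4,0) → (5,0) → (6,0) → (7,0) → (7,1) → (8,1) → (8,0) → (9,0) → (10,0) → (11,0) → (11,1) → (10,1) → (10,2) → (11,2) → (11,3) → (10,3) → (9,3) → (9,4) → (8,4) → (7,4) → (7,5) → (8,5) → (8,6) → (8,7) → (7,7) → (7,8) → (8,8) → (8,9) → (9,9) → (9,8) → (9,7) → (10,7) → (10,6) → (11,6) → (11,7) → (11,8) → (10,8) → (10,9) → (10,10) → (9,10) → (9,11) → (10,11) → (11,11)
Number of steps: 50

Solution:

┌───┬─────┬─────────┬───┐
│A  │     │         │   │
│ ╷ └───┐ └─┐ ╶─┐ ╷ └─┐ │
│↓│     │   │   │ │   │ │
│ └───┐ └─┐ └───┤ ├─┐ ╵ │
│↳ → ↓│   │     │ │ │   │
│ ┌─╴ ├─╴ ├───╴ │ │ └─╴ │
│ │↓ ↲│   │     │ │     │
├─┘ ┌─┤ ╶─┤ ┌───┘ │ ┌───┤
│↓ ↲│ │   │ │     │ │   │
│ ╶─┤ └─╴ │ │ ╷ ┌─┘ └─╴ │
│↓  │     │ │ │ │       │
│ ╷ └─┬───┘ │ │ └───┬─╴ │
│↓│   │     │ │     │   │
│ └─┐ ╵ ┌───┤ ├───┐ └─┐ │
│↳ ↓│   │↱ ↓│ │↱ ↓│   │ │
├─╴ ├───┘ ╷ └─┘ ╷ └─┐ └─┤
│↓ ↲│    ↑│↳ → ↑│↳ ↓│   │
│ ┌─┘ ┌─╴ ├───┬─┴─╴ ├─╴ │
│↓│   │↱ ↑│   │↓ ← ↲│↱ ↓│
│ ├───┤ ┌─┘ ┌─┘ ┌───┘ ╷ │
│↓│↱ ↓│↑│   │↓ ↲│↱ → ↑│↓│
│ ╵ ╷ ╵ │ ╷ ╵ ╶─┘ ┌───┘ │
│↳ ↑│↳ ↑│ │  ↳ → ↑│    B│
└───┴───┴─┴───────┴─────┘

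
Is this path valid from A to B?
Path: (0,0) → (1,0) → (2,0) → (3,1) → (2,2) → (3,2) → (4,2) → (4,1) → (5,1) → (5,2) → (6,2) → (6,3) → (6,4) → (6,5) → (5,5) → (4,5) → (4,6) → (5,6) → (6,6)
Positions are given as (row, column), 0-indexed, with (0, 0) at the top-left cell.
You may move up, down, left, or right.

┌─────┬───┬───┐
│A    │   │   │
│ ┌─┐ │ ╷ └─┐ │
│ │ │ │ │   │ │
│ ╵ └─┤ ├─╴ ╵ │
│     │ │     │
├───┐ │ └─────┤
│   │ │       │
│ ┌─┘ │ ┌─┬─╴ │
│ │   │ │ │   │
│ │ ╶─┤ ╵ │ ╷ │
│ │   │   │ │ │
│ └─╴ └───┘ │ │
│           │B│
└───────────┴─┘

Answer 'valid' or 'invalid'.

Checking path validity:
Result: Invalid move at step 3: cannot move from (2, 0) to (3, 1).

invalid

Correct solution:

┌─────┬───┬───┐
│A    │   │   │
│ ┌─┐ │ ╷ └─┐ │
│↓│ │ │ │   │ │
│ ╵ └─┤ ├─╴ ╵ │
│↳ → ↓│ │     │
├───┐ │ └─────┤
│   │↓│       │
│ ┌─┘ │ ┌─┬─╴ │
│ │↓ ↲│ │ │↱ ↓│
│ │ ╶─┤ ╵ │ ╷ │
│ │↳ ↓│   │↑│↓│
│ └─╴ └───┘ │ │
│    ↳ → → ↑│B│
└───────────┴─┘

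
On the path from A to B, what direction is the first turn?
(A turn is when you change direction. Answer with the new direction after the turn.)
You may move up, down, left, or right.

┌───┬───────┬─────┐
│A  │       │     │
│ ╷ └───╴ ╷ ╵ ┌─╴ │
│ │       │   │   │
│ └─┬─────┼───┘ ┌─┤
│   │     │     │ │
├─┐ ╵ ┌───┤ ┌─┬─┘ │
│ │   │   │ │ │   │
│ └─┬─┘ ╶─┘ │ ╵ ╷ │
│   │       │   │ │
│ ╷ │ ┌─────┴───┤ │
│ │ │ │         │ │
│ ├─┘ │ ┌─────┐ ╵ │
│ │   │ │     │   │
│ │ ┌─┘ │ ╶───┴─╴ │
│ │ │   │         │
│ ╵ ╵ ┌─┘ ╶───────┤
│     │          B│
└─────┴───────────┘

Directions: right, down, right, right, right, up, right, down, right, up, right, right, down, left, down, left, left, down, down, left, left, left, down, down, left, down, down, right, up, right, up, up, right, right, right, right, down, right, down, left, left, left, left, down, right, right, right, right
First turn direction: down

Solution:

┌───┬───────┬─────┐
│A ↓│    ↱ ↓│↱ → ↓│
│ ╷ └───╴ ╷ ╵ ┌─╴ │
│ │↳ → → ↑│↳ ↑│↓ ↲│
│ └─┬─────┼───┘ ┌─┤
│   │     │↓ ← ↲│ │
├─┐ ╵ ┌───┤ ┌─┬─┘ │
│ │   │   │↓│ │   │
│ └─┬─┘ ╶─┘ │ ╵ ╷ │
│   │↓ ← ← ↲│   │ │
│ ╷ │ ┌─────┴───┤ │
│ │ │↓│↱ → → → ↓│ │
│ ├─┘ │ ┌─────┐ ╵ │
│ │↓ ↲│↑│     │↳ ↓│
│ │ ┌─┘ │ ╶───┴─╴ │
│ │↓│↱ ↑│↓ ← ← ← ↲│
│ ╵ ╵ ┌─┘ ╶───────┤
│  ↳ ↑│  ↳ → → → B│
└─────┴───────────┘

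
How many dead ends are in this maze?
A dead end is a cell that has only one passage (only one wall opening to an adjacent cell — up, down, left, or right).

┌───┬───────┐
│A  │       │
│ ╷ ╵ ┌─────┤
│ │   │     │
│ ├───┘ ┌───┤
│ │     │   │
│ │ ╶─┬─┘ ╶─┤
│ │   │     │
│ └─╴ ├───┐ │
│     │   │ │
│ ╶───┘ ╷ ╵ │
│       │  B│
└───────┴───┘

Checking each cell for number of passages:

Dead ends found at positions:
  (0, 5)
  (1, 5)
  (2, 5)
  (3, 3)
Total dead ends: 4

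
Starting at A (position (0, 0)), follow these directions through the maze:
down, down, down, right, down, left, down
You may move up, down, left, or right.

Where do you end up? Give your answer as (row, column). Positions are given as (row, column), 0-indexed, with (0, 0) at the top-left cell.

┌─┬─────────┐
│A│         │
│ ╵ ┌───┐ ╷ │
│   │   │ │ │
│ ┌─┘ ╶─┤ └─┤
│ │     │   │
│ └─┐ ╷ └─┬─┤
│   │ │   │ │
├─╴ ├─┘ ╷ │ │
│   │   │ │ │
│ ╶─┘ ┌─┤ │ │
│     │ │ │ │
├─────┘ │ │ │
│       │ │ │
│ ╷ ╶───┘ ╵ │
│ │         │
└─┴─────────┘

Following directions step by step:
Start: (0, 0)
  down: (0, 0) → (1, 0)
  down: (1, 0) → (2, 0)
  down: (2, 0) → (3, 0)
  right: (3, 0) → (3, 1)
  down: (3, 1) → (4, 1)
  left: (4, 1) → (4, 0)
  down: (4, 0) → (5, 0)
Final position: (5, 0)

Path taken:

┌─┬─────────┐
│A│         │
│ ╵ ┌───┐ ╷ │
│↓  │   │ │ │
│ ┌─┘ ╶─┤ └─┤
│↓│     │   │
│ └─┐ ╷ └─┬─┤
│↳ ↓│ │   │ │
├─╴ ├─┘ ╷ │ │
│↓ ↲│   │ │ │
│ ╶─┘ ┌─┤ │ │
│B    │ │ │ │
├─────┘ │ │ │
│       │ │ │
│ ╷ ╶───┘ ╵ │
│ │         │
└─┴─────────┘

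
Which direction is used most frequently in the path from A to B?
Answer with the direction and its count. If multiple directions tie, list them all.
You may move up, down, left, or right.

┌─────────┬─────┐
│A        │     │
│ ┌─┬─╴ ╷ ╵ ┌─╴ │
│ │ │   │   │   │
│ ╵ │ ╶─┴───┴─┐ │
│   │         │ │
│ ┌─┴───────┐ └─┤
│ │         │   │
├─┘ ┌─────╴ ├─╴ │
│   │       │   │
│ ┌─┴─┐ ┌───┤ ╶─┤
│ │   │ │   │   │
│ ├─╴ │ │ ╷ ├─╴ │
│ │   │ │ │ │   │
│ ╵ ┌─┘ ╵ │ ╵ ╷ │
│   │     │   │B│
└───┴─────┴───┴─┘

Directions: right, right, right, down, left, down, right, right, right, right, down, right, down, left, down, right, down, down
Counts: {'right': 9, 'down': 7, 'left': 2}
Most common: right (9 times)

Solution:

┌─────────┬─────┐
│A → → ↓  │     │
│ ┌─┬─╴ ╷ ╵ ┌─╴ │
│ │ │↓ ↲│   │   │
│ ╵ │ ╶─┴───┴─┐ │
│   │↳ → → → ↓│ │
│ ┌─┴───────┐ └─┤
│ │         │↳ ↓│
├─┘ ┌─────╴ ├─╴ │
│   │       │↓ ↲│
│ ┌─┴─┐ ┌───┤ ╶─┤
│ │   │ │   │↳ ↓│
│ ├─╴ │ │ ╷ ├─╴ │
│ │   │ │ │ │  ↓│
│ ╵ ┌─┘ ╵ │ ╵ ╷ │
│   │     │   │B│
└───┴─────┴───┴─┘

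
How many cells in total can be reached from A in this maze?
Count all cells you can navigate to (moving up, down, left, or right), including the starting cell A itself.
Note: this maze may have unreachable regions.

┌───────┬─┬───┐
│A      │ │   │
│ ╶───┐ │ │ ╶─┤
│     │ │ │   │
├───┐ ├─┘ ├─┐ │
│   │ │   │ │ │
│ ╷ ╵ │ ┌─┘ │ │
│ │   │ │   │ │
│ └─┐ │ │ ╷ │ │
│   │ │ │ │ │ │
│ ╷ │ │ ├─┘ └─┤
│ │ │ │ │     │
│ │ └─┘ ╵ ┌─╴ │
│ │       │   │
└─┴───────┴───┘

Using BFS/flood-fill to find all reachable cells from A:
Maze size: 7 × 7 = 49 total cells
7 cell(s) are walled off and cannot be reached from A.
Reachable cells: 42

Reachable region (· marks reachable cells):

┌───────┬─┬───┐
│A · · ·│·│   │
│ ╶───┐ │ │ ╶─┤
│· · ·│·│·│   │
├───┐ ├─┘ ├─┐ │
│· ·│·│· ·│·│ │
│ ╷ ╵ │ ┌─┘ │ │
│·│· ·│·│· ·│ │
│ └─┐ │ │ ╷ │ │
│· ·│·│·│·│·│ │
│ ╷ │ │ ├─┘ └─┤
│·│·│·│·│· · ·│
│ │ └─┘ ╵ ┌─╴ │
│·│· · · ·│· ·│
└─┴───────┴───┘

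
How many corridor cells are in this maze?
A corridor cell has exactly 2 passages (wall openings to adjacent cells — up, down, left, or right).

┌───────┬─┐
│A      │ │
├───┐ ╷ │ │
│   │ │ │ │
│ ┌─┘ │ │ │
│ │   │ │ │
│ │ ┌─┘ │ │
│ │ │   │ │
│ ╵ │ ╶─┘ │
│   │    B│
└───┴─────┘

Counting cells with exactly 2 passages:
Total corridor cells: 21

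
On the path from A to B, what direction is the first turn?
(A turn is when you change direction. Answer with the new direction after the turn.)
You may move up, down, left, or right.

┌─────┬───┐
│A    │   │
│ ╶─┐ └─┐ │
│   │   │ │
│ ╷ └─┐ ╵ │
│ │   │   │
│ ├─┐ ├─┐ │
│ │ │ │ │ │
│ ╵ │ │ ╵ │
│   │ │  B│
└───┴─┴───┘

Directions: right, right, down, right, down, right, down, down
First turn direction: down

Solution:

┌─────┬───┐
│A → ↓│   │
│ ╶─┐ └─┐ │
│   │↳ ↓│ │
│ ╷ └─┐ ╵ │
│ │   │↳ ↓│
│ ├─┐ ├─┐ │
│ │ │ │ │↓│
│ ╵ │ │ ╵ │
│   │ │  B│
└───┴─┴───┘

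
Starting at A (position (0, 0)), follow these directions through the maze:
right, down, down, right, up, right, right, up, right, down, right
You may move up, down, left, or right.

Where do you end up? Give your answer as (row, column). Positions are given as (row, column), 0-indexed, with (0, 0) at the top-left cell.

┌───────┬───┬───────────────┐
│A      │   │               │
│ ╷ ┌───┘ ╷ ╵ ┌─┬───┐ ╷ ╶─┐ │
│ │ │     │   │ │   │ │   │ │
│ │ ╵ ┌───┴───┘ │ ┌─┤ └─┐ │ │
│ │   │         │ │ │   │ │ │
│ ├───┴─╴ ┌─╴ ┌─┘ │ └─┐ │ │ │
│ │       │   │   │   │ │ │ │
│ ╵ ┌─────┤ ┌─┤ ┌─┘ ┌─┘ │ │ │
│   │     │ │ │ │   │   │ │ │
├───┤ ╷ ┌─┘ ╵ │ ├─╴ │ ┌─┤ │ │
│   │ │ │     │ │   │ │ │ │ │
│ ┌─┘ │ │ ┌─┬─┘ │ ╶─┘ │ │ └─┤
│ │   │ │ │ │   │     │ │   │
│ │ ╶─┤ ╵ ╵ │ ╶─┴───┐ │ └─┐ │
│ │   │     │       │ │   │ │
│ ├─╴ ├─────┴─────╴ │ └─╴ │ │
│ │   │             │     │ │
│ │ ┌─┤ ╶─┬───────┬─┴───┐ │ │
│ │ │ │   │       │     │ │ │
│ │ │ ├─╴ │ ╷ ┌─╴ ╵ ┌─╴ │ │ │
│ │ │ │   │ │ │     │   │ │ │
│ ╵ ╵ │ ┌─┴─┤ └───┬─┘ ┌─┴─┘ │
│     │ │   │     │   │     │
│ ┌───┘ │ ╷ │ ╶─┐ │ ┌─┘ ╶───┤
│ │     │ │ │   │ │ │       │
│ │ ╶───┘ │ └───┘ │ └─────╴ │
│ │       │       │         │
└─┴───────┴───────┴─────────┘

Following directions step by step:
Start: (0, 0)
  right: (0, 0) → (0, 1)
  down: (0, 1) → (1, 1)
  down: (1, 1) → (2, 1)
  right: (2, 1) → (2, 2)
  up: (2, 2) → (1, 2)
  right: (1, 2) → (1, 3)
  right: (1, 3) → (1, 4)
  up: (1, 4) → (0, 4)
  right: (0, 4) → (0, 5)
  down: (0, 5) → (1, 5)
  right: (1, 5) → (1, 6)
Final position: (1, 6)

Path taken:

┌───────┬───┬───────────────┐
│A ↓    │↱ ↓│               │
│ ╷ ┌───┘ ╷ ╵ ┌─┬───┐ ╷ ╶─┐ │
│ │↓│↱ → ↑│↳ B│ │   │ │   │ │
│ │ ╵ ┌───┴───┘ │ ┌─┤ └─┐ │ │
│ │↳ ↑│         │ │ │   │ │ │
│ ├───┴─╴ ┌─╴ ┌─┘ │ └─┐ │ │ │
│ │       │   │   │   │ │ │ │
│ ╵ ┌─────┤ ┌─┤ ┌─┘ ┌─┘ │ │ │
│   │     │ │ │ │   │   │ │ │
├───┤ ╷ ┌─┘ ╵ │ ├─╴ │ ┌─┤ │ │
│   │ │ │     │ │   │ │ │ │ │
│ ┌─┘ │ │ ┌─┬─┘ │ ╶─┘ │ │ └─┤
│ │   │ │ │ │   │     │ │   │
│ │ ╶─┤ ╵ ╵ │ ╶─┴───┐ │ └─┐ │
│ │   │     │       │ │   │ │
│ ├─╴ ├─────┴─────╴ │ └─╴ │ │
│ │   │             │     │ │
│ │ ┌─┤ ╶─┬───────┬─┴───┐ │ │
│ │ │ │   │       │     │ │ │
│ │ │ ├─╴ │ ╷ ┌─╴ ╵ ┌─╴ │ │ │
│ │ │ │   │ │ │     │   │ │ │
│ ╵ ╵ │ ┌─┴─┤ └───┬─┘ ┌─┴─┘ │
│     │ │   │     │   │     │
│ ┌───┘ │ ╷ │ ╶─┐ │ ┌─┘ ╶───┤
│ │     │ │ │   │ │ │       │
│ │ ╶───┘ │ └───┘ │ └─────╴ │
│ │       │       │         │
└─┴───────┴───────┴─────────┘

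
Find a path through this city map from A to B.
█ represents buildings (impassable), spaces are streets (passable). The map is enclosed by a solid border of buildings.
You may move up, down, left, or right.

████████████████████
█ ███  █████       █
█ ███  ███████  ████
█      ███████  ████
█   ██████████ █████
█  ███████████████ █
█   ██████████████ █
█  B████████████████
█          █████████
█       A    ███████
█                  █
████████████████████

Finding the shortest path from A to B:
Movement: cardinal only
Path length: 7 steps
Directions: up → left → left → left → left → left → up

Solution:

████████████████████
█ ███  █████       █
█ ███  ███████  ████
█      ███████  ████
█   ██████████ █████
█  ███████████████ █
█   ██████████████ █
█  B████████████████
█  ↑←←←←↰  █████████
█       A    ███████
█                  █
████████████████████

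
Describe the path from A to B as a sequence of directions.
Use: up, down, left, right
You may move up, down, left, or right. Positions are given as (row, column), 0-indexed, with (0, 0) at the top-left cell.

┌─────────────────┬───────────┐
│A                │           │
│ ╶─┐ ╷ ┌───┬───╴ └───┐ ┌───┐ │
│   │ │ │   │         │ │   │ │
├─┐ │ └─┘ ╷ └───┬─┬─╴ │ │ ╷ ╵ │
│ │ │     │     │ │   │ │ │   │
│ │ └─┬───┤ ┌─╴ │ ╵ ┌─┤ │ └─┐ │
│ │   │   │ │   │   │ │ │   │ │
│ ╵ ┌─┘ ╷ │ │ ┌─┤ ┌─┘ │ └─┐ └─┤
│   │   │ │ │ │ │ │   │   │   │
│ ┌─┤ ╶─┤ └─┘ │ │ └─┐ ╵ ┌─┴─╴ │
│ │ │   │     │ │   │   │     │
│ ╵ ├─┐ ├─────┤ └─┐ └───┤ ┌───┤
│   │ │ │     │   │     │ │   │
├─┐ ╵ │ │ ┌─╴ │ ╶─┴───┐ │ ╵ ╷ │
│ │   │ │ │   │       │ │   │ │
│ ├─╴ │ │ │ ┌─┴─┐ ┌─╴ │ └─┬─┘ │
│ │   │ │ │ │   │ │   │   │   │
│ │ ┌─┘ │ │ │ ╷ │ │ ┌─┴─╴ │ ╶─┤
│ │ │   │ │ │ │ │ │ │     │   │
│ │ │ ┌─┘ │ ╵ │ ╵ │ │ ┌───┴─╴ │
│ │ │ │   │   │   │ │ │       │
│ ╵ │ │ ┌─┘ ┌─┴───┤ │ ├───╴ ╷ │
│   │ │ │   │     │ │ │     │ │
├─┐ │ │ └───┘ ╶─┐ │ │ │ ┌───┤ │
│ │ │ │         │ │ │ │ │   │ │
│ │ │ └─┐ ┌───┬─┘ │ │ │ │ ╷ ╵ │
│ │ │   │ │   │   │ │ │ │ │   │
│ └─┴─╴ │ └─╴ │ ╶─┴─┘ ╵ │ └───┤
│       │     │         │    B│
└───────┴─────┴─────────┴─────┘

Finding the path and converting it to directions:
Path through cells: (0,0) → (0,1) → (0,2) → (0,3) → (0,4) → (0,5) → (0,6) → (0,7) → (0,8) → (1,8) → (1,9) → (1,10) → (2,10) → (2,9) → (3,9) → (3,8) → (4,8) → (5,8) → (5,9) → (6,9) → (6,10) → (6,11) → (7,11) → (8,11) → (8,12) → (9,12) → (9,11) → (9,10) → (10,10) → (11,10) → (12,10) → (13,10) → (14,10) → (14,11) → (13,11) → (12,11) → (11,11) → (11,12) → (11,13) → (10,13) → (10,14) → (11,14) → (12,14) → (13,14) → (13,13) → (12,13) → (12,12) → (13,12) → (14,12) → (14,13) → (14,14)
Directions: right, right, right, right, right, right, right, right, down, right, right, down, left, down, left, down, down, right, down, right, right, down, down, right, down, left, left, down, down, down, down, down, right, up, up, up, right, right, up, right, down, down, down, left, up, left, down, down, right, right

Solution:

┌─────────────────┬───────────┐
│A → → → → → → → ↓│           │
│ ╶─┐ ╷ ┌───┬───╴ └───┐ ┌───┐ │
│   │ │ │   │    ↳ → ↓│ │   │ │
├─┐ │ └─┘ ╷ └───┬─┬─╴ │ │ ╷ ╵ │
│ │ │     │     │ │↓ ↲│ │ │   │
│ │ └─┬───┤ ┌─╴ │ ╵ ┌─┤ │ └─┐ │
│ │   │   │ │   │↓ ↲│ │ │   │ │
│ ╵ ┌─┘ ╷ │ │ ┌─┤ ┌─┘ │ └─┐ └─┤
│   │   │ │ │ │ │↓│   │   │   │
│ ┌─┤ ╶─┤ └─┘ │ │ └─┐ ╵ ┌─┴─╴ │
│ │ │   │     │ │↳ ↓│   │     │
│ ╵ ├─┐ ├─────┤ └─┐ └───┤ ┌───┤
│   │ │ │     │   │↳ → ↓│ │   │
├─┐ ╵ │ │ ┌─╴ │ ╶─┴───┐ │ ╵ ╷ │
│ │   │ │ │   │       │↓│   │ │
│ ├─╴ │ │ │ ┌─┴─┐ ┌─╴ │ └─┬─┘ │
│ │   │ │ │ │   │ │   │↳ ↓│   │
│ │ ┌─┘ │ │ │ ╷ │ │ ┌─┴─╴ │ ╶─┤
│ │ │   │ │ │ │ │ │ │↓ ← ↲│   │
│ │ │ ┌─┘ │ ╵ │ ╵ │ │ ┌───┴─╴ │
│ │ │ │   │   │   │ │↓│    ↱ ↓│
│ ╵ │ │ ┌─┘ ┌─┴───┤ │ ├───╴ ╷ │
│   │ │ │   │     │ │↓│↱ → ↑│↓│
├─┐ │ │ └───┘ ╶─┐ │ │ │ ┌───┤ │
│ │ │ │         │ │ │↓│↑│↓ ↰│↓│
│ │ │ └─┐ ┌───┬─┘ │ │ │ │ ╷ ╵ │
│ │ │   │ │   │   │ │↓│↑│↓│↑ ↲│
│ └─┴─╴ │ └─╴ │ ╶─┴─┘ ╵ │ └───┤
│       │     │      ↳ ↑│↳ → B│
└───────┴─────┴─────────┴─────┘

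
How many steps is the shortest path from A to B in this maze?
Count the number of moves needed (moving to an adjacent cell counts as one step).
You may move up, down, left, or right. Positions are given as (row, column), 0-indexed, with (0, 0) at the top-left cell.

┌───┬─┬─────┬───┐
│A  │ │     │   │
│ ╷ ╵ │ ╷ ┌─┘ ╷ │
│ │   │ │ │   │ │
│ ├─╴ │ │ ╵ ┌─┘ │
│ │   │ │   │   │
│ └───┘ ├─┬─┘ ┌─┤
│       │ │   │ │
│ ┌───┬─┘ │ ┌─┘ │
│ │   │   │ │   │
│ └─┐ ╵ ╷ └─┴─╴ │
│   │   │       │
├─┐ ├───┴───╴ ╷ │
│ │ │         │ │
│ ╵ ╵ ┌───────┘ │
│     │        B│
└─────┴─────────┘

Using BFS to find shortest path:
Start: (0, 0), End: (7, 7)
Path found:
(0,0) → (1,0) → (2,0) → (3,0) → (4,0) → (5,0) → (5,1) → (6,1) → (7,1) → (7,2) → (6,2) → (6,3) → (6,4) → (6,5) → (6,6) → (5,6) → (5,7) → (6,7) → (7,7)
Number of steps: 18

Solution:

┌───┬─┬─────┬───┐
│A  │ │     │   │
│ ╷ ╵ │ ╷ ┌─┘ ╷ │
│↓│   │ │ │   │ │
│ ├─╴ │ │ ╵ ┌─┘ │
│↓│   │ │   │   │
│ └───┘ ├─┬─┘ ┌─┤
│↓      │ │   │ │
│ ┌───┬─┘ │ ┌─┘ │
│↓│   │   │ │   │
│ └─┐ ╵ ╷ └─┴─╴ │
│↳ ↓│   │    ↱ ↓│
├─┐ ├───┴───╴ ╷ │
│ │↓│↱ → → → ↑│↓│
│ ╵ ╵ ┌───────┘ │
│  ↳ ↑│        B│
└─────┴─────────┘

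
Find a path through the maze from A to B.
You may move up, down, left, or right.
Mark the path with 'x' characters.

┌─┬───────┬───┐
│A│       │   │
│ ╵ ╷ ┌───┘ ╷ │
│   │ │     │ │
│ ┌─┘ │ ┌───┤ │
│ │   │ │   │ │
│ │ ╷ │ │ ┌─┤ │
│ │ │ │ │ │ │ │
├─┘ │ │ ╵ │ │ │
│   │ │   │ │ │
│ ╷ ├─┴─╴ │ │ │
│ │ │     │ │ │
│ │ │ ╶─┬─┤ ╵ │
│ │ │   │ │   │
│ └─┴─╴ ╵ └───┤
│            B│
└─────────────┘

Finding the shortest path through the maze:
Path length: 19 steps
Directions: down → right → up → right → down → down → left → down → down → left → down → down → down → right → right → right → right → right → right

Solution:

┌─┬───────┬───┐
│A│x x    │   │
│ ╵ ╷ ┌───┘ ╷ │
│x x│x│     │ │
│ ┌─┘ │ ┌───┤ │
│ │x x│ │   │ │
│ │ ╷ │ │ ┌─┤ │
│ │x│ │ │ │ │ │
├─┘ │ │ ╵ │ │ │
│x x│ │   │ │ │
│ ╷ ├─┴─╴ │ │ │
│x│ │     │ │ │
│ │ │ ╶─┬─┤ ╵ │
│x│ │   │ │   │
│ └─┴─╴ ╵ └───┤
│x x x x x x B│
└─────────────┘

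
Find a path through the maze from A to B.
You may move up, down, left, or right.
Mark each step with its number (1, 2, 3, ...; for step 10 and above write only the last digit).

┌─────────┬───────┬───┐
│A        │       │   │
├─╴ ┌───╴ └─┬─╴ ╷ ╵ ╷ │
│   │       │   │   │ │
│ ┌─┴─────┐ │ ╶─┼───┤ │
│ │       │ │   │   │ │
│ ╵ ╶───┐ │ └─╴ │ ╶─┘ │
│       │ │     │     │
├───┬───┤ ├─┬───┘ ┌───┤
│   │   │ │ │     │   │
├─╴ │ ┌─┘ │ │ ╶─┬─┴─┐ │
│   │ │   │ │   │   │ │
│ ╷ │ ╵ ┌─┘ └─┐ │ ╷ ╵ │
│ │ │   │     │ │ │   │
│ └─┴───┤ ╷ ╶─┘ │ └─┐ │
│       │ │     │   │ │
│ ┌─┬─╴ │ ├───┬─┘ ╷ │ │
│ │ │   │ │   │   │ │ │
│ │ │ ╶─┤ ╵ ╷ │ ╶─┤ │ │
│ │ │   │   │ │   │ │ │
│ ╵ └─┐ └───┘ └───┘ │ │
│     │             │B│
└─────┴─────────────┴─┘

Finding the shortest path through the maze:
Path length: 60 steps
Directions: right → right → right → right → down → right → down → down → right → right → up → left → up → right → up → right → down → right → up → right → down → down → down → left → left → down → left → left → down → right → down → down → left → left → up → left → down → down → down → right → up → right → down → down → right → right → right → up → up → up → left → up → up → right → down → right → down → down → down → down

Solution:

┌─────────┬───────┬───┐
│A 1 2 3 4│    5 6│9 0│
├─╴ ┌───╴ └─┬─╴ ╷ ╵ ╷ │
│   │    5 6│3 4│7 8│1│
│ ┌─┴─────┐ │ ╶─┼───┤ │
│ │       │7│2 1│   │2│
│ ╵ ╶───┐ │ └─╴ │ ╶─┘ │
│       │ │8 9 0│5 4 3│
├───┬───┤ ├─┬───┘ ┌───┤
│   │   │ │ │8 7 6│   │
├─╴ │ ┌─┘ │ │ ╶─┬─┴─┐ │
│   │ │   │ │9 0│3 4│ │
│ ╷ │ ╵ ┌─┘ └─┐ │ ╷ ╵ │
│ │ │   │6 5  │1│2│5 6│
│ └─┴───┤ ╷ ╶─┘ │ └─┐ │
│       │7│4 3 2│1 0│7│
│ ┌─┬─╴ │ ├───┬─┘ ╷ │ │
│ │ │   │8│1 2│   │9│8│
│ │ │ ╶─┤ ╵ ╷ │ ╶─┤ │ │
│ │ │   │9 0│3│   │8│9│
│ ╵ └─┐ └───┘ └───┘ │ │
│     │      4 5 6 7│B│
└─────┴─────────────┴─┘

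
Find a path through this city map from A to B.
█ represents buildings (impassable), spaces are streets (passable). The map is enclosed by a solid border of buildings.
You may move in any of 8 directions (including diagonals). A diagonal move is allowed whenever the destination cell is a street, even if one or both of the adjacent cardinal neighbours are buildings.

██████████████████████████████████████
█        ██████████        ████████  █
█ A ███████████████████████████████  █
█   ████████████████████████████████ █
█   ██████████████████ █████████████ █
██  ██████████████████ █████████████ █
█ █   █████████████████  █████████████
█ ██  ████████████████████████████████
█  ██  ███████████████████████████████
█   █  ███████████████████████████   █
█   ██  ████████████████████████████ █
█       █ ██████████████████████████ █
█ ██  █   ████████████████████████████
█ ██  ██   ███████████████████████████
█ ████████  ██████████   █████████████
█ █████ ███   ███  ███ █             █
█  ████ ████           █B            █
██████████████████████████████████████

Finding the shortest path from A to B:
Movement: 8-directional
Path length: 27 steps
Directions: down → down → down → down-right → down-right → down-right → down → down-right → down-right → down-right → right → down-right → down-right → down-right → right → down-right → right → right → right → right → right → right → right → up-right → up-right → down-right → down

Solution:

██████████████████████████████████████
█        ██████████        ████████  █
█ A ███████████████████████████████  █
█ ↓ ████████████████████████████████ █
█ ↓ ██████████████████ █████████████ █
██↘ ██████████████████ █████████████ █
█ █↘  █████████████████  █████████████
█ ██↘ ████████████████████████████████
█  ██↓ ███████████████████████████████
█   █↘ ███████████████████████████   █
█   ██↘ ████████████████████████████ █
█      ↘█ ██████████████████████████ █
█ ██  █ →↘████████████████████████████
█ ██  ██  ↘███████████████████████████
█ ████████ ↘██████████ ↘ █████████████
█ █████ ███ →↘███  ███↗█↓            █
█  ████ ████  →→→→→→→↗ █B            █
██████████████████████████████████████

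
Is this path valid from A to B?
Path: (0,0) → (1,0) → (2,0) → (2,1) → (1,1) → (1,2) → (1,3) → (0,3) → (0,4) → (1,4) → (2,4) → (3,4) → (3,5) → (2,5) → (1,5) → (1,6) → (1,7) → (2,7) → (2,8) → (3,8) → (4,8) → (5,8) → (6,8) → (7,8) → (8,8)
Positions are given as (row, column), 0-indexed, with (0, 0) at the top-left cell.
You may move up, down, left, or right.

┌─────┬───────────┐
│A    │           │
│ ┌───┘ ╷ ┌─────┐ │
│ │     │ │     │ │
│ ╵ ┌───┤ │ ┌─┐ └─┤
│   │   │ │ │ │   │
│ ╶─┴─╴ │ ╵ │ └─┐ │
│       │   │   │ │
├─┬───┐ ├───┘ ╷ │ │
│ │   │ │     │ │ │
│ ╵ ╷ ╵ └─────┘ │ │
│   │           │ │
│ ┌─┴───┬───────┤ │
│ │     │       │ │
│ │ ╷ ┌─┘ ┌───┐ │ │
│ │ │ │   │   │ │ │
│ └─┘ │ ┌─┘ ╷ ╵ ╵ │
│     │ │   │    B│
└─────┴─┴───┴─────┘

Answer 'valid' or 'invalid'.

Checking path validity:
Result: All consecutive moves are passable.

valid

Correct solution:

┌─────┬───────────┐
│A    │↱ ↓        │
│ ┌───┘ ╷ ┌─────┐ │
│↓│↱ → ↑│↓│↱ → ↓│ │
│ ╵ ┌───┤ │ ┌─┐ └─┤
│↳ ↑│   │↓│↑│ │↳ ↓│
│ ╶─┴─╴ │ ╵ │ └─┐ │
│       │↳ ↑│   │↓│
├─┬───┐ ├───┘ ╷ │ │
│ │   │ │     │ │↓│
│ ╵ ╷ ╵ └─────┘ │ │
│   │           │↓│
│ ┌─┴───┬───────┤ │
│ │     │       │↓│
│ │ ╷ ┌─┘ ┌───┐ │ │
│ │ │ │   │   │ │↓│
│ └─┘ │ ┌─┘ ╷ ╵ ╵ │
│     │ │   │    B│
└─────┴─┴───┴─────┘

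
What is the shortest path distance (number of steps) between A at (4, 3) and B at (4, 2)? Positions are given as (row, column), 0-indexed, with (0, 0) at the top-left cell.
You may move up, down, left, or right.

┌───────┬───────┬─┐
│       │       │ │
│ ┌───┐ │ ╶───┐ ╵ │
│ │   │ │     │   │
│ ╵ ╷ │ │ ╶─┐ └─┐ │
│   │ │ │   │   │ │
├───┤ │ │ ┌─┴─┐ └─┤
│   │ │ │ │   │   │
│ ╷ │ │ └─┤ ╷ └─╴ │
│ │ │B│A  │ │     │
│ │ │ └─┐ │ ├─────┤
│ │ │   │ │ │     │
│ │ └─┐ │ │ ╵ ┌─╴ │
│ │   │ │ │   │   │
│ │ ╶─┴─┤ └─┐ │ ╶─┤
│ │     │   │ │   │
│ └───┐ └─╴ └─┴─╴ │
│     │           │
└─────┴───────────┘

Finding path from (4, 3) to (4, 2):
Path: (4,3) → (3,3) → (2,3) → (1,3) → (0,3) → (0,2) → (0,1) → (0,0) → (1,0) → (2,0) → (2,1) → (1,1) → (1,2) → (2,2) → (3,2) → (4,2)
Distance: 15 steps

Solution:

┌───────┬───────┬─┐
│↓ ← ← ↰│       │ │
│ ┌───┐ │ ╶───┐ ╵ │
│↓│↱ ↓│↑│     │   │
│ ╵ ╷ │ │ ╶─┐ └─┐ │
│↳ ↑│↓│↑│   │   │ │
├───┤ │ │ ┌─┴─┐ └─┤
│   │↓│↑│ │   │   │
│ ╷ │ │ └─┤ ╷ └─╴ │
│ │ │B│A  │ │     │
│ │ │ └─┐ │ ├─────┤
│ │ │   │ │ │     │
│ │ └─┐ │ │ ╵ ┌─╴ │
│ │   │ │ │   │   │
│ │ ╶─┴─┤ └─┐ │ ╶─┤
│ │     │   │ │   │
│ └───┐ └─╴ └─┴─╴ │
│     │           │
└─────┴───────────┘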